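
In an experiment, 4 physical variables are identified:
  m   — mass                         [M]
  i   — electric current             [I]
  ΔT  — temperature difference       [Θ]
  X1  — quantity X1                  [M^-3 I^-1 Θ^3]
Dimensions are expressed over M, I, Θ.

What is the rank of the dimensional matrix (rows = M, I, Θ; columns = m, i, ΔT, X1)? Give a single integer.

Dimensional matrix (M×I×Θ by m×i×ΔT×X1):
  M: [ 1  0  0 -3]
  I: [ 0  1  0 -1]
  Θ: [ 0  0  1  3]
Row reduction gives pivot columns m,i,ΔT; rank = 3

3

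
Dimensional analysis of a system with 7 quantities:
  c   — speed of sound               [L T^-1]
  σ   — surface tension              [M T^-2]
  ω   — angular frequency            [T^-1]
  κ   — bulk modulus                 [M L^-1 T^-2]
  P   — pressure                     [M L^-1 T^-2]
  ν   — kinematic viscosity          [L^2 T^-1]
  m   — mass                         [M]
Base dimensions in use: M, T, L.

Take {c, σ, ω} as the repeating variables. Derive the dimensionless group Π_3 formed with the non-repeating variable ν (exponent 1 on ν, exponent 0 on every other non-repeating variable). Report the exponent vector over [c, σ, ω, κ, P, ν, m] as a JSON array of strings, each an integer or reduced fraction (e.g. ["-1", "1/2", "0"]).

Dimensional matrix (M×T×L by c×σ×ω×κ×P×ν×m):
  M: [ 0  1  0  1  1  0  1]
  T: [-1 -2 -1 -2 -2 -1  0]
  L: [ 1  0  0 -1 -1  2  0]
RREF → pivots at {c,σ,ω} ⇒ r = 3
Pivot set = {c,σ,ω}, free = {κ,P,ν,m}
RREF:
  r0: [   1    0    0   -1   -1    2    0]
  r1: [   0    1    0    1    1    0    1]
  r2: [   0    0    1    1    1   -1   -2]
Fix exponent of ν at 1, κ at 0, P at 0, m at 0; solve each RREF row for its pivot's exponent:
  r0: exp(c) + (2)·1 = 0 ⇒ exp(c) = -2
  r1: exp(σ) + (0)·1 = 0 ⇒ exp(σ) = 0
  r2: exp(ω) + (-1)·1 = 0 ⇒ exp(ω) = 1
Π_3 = c^-2 · ω · ν

["-2", "0", "1", "0", "0", "1", "0"]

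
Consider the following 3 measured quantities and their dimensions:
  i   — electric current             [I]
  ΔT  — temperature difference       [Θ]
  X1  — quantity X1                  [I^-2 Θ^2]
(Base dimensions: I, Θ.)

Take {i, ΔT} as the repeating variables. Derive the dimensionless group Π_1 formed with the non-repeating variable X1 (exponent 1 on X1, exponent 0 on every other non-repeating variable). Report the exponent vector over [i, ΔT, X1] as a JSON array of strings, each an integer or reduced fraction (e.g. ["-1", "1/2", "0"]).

["2", "-2", "1"]

Dimensional matrix (I×Θ by i×ΔT×X1):
  I: [ 1  0 -2]
  Θ: [ 0  1  2]
Row reduction gives pivot columns i,ΔT; rank = 2
Pivot set = {i,ΔT}, free = {X1}
RREF:
  r0: [   1    0   -2]
  r1: [   0    1    2]
Fix exponent of X1 at 1; solve each RREF row for its pivot's exponent:
  r0: exp(i) + (-2)·1 = 0 ⇒ exp(i) = 2
  r1: exp(ΔT) + (2)·1 = 0 ⇒ exp(ΔT) = -2
Π_1 = i^2 · ΔT^-2 · X1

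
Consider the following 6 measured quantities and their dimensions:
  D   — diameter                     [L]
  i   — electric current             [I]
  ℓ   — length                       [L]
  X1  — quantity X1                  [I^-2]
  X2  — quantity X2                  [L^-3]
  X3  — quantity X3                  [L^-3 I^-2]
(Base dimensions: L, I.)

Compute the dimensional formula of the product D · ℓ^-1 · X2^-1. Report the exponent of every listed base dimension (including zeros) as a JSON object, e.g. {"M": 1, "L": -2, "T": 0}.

{"L": 3, "I": 0}

Exponent matrix [L,I] × [D,i,ℓ,X1,X2,X3]:
  L: [ 1  0  1  0 -3 -3]
  I: [ 0  1  0 -2  0 -2]
  [L]: (1)·1+(-1)·1+(-1)·-3 = 3
  [I]: (1)·0+(-1)·0+(-1)·0 = 0
⇒ L^3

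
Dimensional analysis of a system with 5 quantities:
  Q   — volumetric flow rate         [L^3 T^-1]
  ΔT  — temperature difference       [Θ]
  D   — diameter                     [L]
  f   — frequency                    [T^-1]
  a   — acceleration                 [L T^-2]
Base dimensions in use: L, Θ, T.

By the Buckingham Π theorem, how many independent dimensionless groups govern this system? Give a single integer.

Write exponents as rows L,Θ,T / cols Q,ΔT,D,f,a:
  L: [ 3  0  1  0  1]
  Θ: [ 0  1  0  0  0]
  T: [-1  0  0 -1 -2]
Echelon form has 3 nonzero rows (pivots: Q,ΔT,D)
n=5, r=3 ⇒ 2 dimensionless groups

2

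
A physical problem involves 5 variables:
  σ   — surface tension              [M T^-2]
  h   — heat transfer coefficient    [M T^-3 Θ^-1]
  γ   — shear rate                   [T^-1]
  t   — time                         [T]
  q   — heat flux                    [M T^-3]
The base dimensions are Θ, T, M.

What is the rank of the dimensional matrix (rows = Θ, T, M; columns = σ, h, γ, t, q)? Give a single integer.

3

Dimensional matrix (Θ×T×M by σ×h×γ×t×q):
  Θ: [ 0 -1  0  0  0]
  T: [-2 -3 -1  1 -3]
  M: [ 1  1  0  0  1]
RREF → pivots at {σ,h,γ} ⇒ r = 3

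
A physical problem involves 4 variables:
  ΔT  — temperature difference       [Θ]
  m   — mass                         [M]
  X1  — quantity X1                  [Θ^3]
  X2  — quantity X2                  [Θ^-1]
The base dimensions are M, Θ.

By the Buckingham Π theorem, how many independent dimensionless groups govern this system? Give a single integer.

2

Exponent matrix [M,Θ] × [ΔT,m,X1,X2]:
  M: [ 0  1  0  0]
  Θ: [ 1  0  3 -1]
RREF → pivots at {ΔT,m} ⇒ r = 2
Π count = n − r = 4 − 2 = 2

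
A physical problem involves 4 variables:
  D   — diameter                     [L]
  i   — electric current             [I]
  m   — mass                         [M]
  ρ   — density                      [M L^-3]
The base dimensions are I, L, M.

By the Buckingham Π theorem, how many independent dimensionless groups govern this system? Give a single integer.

Write exponents as rows I,L,M / cols D,i,m,ρ:
  I: [ 0  1  0  0]
  L: [ 1  0  0 -3]
  M: [ 0  0  1  1]
Row reduction gives pivot columns D,i,m; rank = 3
Π count = n − r = 4 − 3 = 1

1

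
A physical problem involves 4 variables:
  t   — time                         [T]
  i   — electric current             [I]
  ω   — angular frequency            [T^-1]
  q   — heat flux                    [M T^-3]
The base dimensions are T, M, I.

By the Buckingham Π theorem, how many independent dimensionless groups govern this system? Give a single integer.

Exponent matrix [T,M,I] × [t,i,ω,q]:
  T: [ 1  0 -1 -3]
  M: [ 0  0  0  1]
  I: [ 0  1  0  0]
RREF → pivots at {t,i,q} ⇒ r = 3
Π count = n − r = 4 − 3 = 1

1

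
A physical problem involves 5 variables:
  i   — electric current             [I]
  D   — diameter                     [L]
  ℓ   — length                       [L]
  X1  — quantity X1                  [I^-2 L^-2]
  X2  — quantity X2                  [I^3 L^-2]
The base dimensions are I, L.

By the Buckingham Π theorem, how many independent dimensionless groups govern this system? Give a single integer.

3

Write exponents as rows I,L / cols i,D,ℓ,X1,X2:
  I: [ 1  0  0 -2  3]
  L: [ 0  1  1 -2 -2]
Echelon form has 2 nonzero rows (pivots: i,D)
n=5, r=2 ⇒ 3 dimensionless groups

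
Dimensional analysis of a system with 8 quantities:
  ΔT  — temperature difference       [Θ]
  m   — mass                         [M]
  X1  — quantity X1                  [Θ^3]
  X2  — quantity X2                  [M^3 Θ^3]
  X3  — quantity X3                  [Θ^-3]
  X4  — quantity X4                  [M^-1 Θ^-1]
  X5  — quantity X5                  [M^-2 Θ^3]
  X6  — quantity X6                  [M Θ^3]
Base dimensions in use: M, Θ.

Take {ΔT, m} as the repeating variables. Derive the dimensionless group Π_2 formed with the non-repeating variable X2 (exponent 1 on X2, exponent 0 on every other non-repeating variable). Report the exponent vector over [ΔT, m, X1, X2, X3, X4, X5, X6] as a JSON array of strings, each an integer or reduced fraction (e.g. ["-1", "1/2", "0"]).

["-3", "-3", "0", "1", "0", "0", "0", "0"]

Dimensional matrix (M×Θ by ΔT×m×X1×X2×X3×X4×X5×X6):
  M: [ 0  1  0  3  0 -1 -2  1]
  Θ: [ 1  0  3  3 -3 -1  3  3]
Row reduction gives pivot columns ΔT,m; rank = 2
Pivot set = {ΔT,m}, free = {X1,X2,X3,X4,X5,X6}
RREF:
  r0: [   1    0    3    3   -3   -1    3    3]
  r1: [   0    1    0    3    0   -1   -2    1]
Fix exponent of X2 at 1, X1 at 0, X3 at 0, X4 at 0, X5 at 0, X6 at 0; solve each RREF row for its pivot's exponent:
  r0: exp(ΔT) + (3)·1 = 0 ⇒ exp(ΔT) = -3
  r1: exp(m) + (3)·1 = 0 ⇒ exp(m) = -3
Π_2 = ΔT^-3 · m^-3 · X2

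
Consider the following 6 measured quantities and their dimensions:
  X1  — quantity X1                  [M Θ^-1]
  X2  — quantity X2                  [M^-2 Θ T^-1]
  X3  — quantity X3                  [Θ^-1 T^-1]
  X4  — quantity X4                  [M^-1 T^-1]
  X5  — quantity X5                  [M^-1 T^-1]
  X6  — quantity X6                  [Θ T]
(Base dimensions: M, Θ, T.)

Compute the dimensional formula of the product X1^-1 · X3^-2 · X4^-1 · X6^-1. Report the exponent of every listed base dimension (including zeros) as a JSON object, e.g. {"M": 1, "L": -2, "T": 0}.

{"M": 0, "Θ": 2, "T": 2}

Write exponents as rows M,Θ,T / cols X1,X2,X3,X4,X5,X6:
  M: [ 1 -2  0 -1 -1  0]
  Θ: [-1  1 -1  0  0  1]
  T: [ 0 -1 -1 -1 -1  1]
  [M]: (-1)·1+(-2)·0+(-1)·-1+(-1)·0 = 0
  [Θ]: (-1)·-1+(-2)·-1+(-1)·0+(-1)·1 = 2
  [T]: (-1)·0+(-2)·-1+(-1)·-1+(-1)·1 = 2
⇒ Θ^2 T^2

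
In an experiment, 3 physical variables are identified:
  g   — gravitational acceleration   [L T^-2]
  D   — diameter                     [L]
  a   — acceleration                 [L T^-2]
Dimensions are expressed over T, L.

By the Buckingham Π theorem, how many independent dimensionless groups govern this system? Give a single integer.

1

Dimensional matrix (T×L by g×D×a):
  T: [-2  0 -2]
  L: [ 1  1  1]
Echelon form has 2 nonzero rows (pivots: g,D)
n=3, r=2 ⇒ 1 dimensionless group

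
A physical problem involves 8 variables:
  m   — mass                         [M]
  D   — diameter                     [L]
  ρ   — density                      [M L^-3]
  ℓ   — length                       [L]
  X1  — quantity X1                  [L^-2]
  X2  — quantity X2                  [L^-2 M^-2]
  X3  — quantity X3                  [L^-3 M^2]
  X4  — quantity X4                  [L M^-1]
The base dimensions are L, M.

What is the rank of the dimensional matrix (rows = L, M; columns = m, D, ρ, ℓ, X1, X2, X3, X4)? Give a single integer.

Exponent matrix [L,M] × [m,D,ρ,ℓ,X1,X2,X3,X4]:
  L: [ 0  1 -3  1 -2 -2 -3  1]
  M: [ 1  0  1  0  0 -2  2 -1]
Row reduction gives pivot columns m,D; rank = 2

2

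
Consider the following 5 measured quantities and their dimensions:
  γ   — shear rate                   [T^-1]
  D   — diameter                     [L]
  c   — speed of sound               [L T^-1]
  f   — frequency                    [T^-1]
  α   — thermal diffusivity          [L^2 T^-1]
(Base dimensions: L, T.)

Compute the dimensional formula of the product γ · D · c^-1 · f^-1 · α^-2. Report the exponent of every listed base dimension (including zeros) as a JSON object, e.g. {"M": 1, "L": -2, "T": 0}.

{"L": -4, "T": 3}

Dimensional matrix (L×T by γ×D×c×f×α):
  L: [ 0  1  1  0  2]
  T: [-1  0 -1 -1 -1]
  [L]: (1)·0+(1)·1+(-1)·1+(-1)·0+(-2)·2 = -4
  [T]: (1)·-1+(1)·0+(-1)·-1+(-1)·-1+(-2)·-1 = 3
⇒ L^-4 T^3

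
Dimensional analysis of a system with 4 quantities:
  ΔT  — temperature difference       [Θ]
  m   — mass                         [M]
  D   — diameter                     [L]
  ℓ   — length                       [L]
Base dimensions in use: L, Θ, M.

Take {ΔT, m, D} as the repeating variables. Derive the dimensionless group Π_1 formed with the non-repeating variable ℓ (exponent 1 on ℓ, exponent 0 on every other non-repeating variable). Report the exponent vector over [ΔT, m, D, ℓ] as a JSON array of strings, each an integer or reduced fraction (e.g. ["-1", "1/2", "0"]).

Write exponents as rows L,Θ,M / cols ΔT,m,D,ℓ:
  L: [ 0  0  1  1]
  Θ: [ 1  0  0  0]
  M: [ 0  1  0  0]
RREF → pivots at {ΔT,m,D} ⇒ r = 3
Pivot set = {ΔT,m,D}, free = {ℓ}
RREF:
  r0: [   1    0    0    0]
  r1: [   0    1    0    0]
  r2: [   0    0    1    1]
Fix exponent of ℓ at 1; solve each RREF row for its pivot's exponent:
  r0: exp(ΔT) + (0)·1 = 0 ⇒ exp(ΔT) = 0
  r1: exp(m) + (0)·1 = 0 ⇒ exp(m) = 0
  r2: exp(D) + (1)·1 = 0 ⇒ exp(D) = -1
Π_1 = D^-1 · ℓ

["0", "0", "-1", "1"]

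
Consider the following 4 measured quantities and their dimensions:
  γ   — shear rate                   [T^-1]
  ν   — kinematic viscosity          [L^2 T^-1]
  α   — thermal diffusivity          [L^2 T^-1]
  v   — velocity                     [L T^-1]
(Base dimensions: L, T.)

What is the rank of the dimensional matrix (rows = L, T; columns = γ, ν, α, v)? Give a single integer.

Write exponents as rows L,T / cols γ,ν,α,v:
  L: [ 0  2  2  1]
  T: [-1 -1 -1 -1]
RREF → pivots at {γ,ν} ⇒ r = 2

2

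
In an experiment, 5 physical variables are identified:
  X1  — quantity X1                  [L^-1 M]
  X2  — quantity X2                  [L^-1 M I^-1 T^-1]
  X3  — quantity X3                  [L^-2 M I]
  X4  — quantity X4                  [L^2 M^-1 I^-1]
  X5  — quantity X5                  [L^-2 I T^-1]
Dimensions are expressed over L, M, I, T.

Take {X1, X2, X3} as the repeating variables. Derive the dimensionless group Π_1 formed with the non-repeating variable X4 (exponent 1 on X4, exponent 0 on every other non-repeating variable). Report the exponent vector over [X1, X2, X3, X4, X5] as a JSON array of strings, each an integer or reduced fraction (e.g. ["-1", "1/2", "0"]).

["0", "0", "1", "1", "0"]

Exponent matrix [L,M,I,T] × [X1,X2,X3,X4,X5]:
  L: [-1 -1 -2  2 -2]
  M: [ 1  1  1 -1  0]
  I: [ 0 -1  1 -1  1]
  T: [ 0 -1  0  0 -1]
Echelon form has 3 nonzero rows (pivots: X1,X2,X3)
Pivot set = {X1,X2,X3}, free = {X4,X5}
RREF:
  r0: [   1    0    0    0   -3]
  r1: [   0    1    0    0    1]
  r2: [   0    0    1   -1    2]
  r3: [   0    0    0    0    0]
Fix exponent of X4 at 1, X5 at 0; solve each RREF row for its pivot's exponent:
  r0: exp(X1) + (0)·1 = 0 ⇒ exp(X1) = 0
  r1: exp(X2) + (0)·1 = 0 ⇒ exp(X2) = 0
  r2: exp(X3) + (-1)·1 = 0 ⇒ exp(X3) = 1
Π_1 = X3 · X4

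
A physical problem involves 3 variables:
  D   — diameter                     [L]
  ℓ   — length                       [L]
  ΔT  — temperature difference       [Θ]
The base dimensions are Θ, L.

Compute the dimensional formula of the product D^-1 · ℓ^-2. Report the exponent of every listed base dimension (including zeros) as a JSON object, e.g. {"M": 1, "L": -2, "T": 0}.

{"Θ": 0, "L": -3}

Dimensional matrix (Θ×L by D×ℓ×ΔT):
  Θ: [ 0  0  1]
  L: [ 1  1  0]
  [Θ]: (-1)·0+(-2)·0 = 0
  [L]: (-1)·1+(-2)·1 = -3
⇒ L^-3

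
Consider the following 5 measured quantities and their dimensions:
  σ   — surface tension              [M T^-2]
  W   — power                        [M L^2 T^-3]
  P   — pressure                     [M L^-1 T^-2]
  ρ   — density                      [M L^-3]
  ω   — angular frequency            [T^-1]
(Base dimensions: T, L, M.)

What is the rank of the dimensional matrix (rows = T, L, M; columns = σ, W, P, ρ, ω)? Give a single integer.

Write exponents as rows T,L,M / cols σ,W,P,ρ,ω:
  T: [-2 -3 -2  0 -1]
  L: [ 0  2 -1 -3  0]
  M: [ 1  1  1  1  0]
Echelon form has 3 nonzero rows (pivots: σ,W,P)

3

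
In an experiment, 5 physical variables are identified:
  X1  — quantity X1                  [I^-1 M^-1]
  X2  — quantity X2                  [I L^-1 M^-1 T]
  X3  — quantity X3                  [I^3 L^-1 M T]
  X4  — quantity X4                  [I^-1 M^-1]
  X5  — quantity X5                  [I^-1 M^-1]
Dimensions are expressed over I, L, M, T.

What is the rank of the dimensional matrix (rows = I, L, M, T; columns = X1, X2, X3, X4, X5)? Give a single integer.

Write exponents as rows I,L,M,T / cols X1,X2,X3,X4,X5:
  I: [-1  1  3 -1 -1]
  L: [ 0 -1 -1  0  0]
  M: [-1 -1  1 -1 -1]
  T: [ 0  1  1  0  0]
RREF → pivots at {X1,X2} ⇒ r = 2

2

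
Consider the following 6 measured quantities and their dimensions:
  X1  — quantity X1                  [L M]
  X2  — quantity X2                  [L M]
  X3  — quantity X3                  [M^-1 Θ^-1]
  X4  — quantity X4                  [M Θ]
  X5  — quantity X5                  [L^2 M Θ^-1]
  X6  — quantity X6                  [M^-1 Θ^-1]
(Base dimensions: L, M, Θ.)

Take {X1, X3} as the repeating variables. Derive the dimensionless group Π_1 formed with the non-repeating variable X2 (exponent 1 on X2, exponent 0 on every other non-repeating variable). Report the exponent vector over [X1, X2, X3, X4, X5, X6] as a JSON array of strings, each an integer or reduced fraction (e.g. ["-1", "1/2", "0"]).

["-1", "1", "0", "0", "0", "0"]

Dimensional matrix (L×M×Θ by X1×X2×X3×X4×X5×X6):
  L: [ 1  1  0  0  2  0]
  M: [ 1  1 -1  1  1 -1]
  Θ: [ 0  0 -1  1 -1 -1]
Echelon form has 2 nonzero rows (pivots: X1,X3)
Repeat: X1,X3; free: X2,X4,X5,X6
RREF:
  r0: [   1    1    0    0    2    0]
  r1: [   0    0    1   -1    1    1]
  r2: [   0    0    0    0    0    0]
Fix exponent of X2 at 1, X4 at 0, X5 at 0, X6 at 0; solve each RREF row for its pivot's exponent:
  r0: exp(X1) + (1)·1 = 0 ⇒ exp(X1) = -1
  r1: exp(X3) + (0)·1 = 0 ⇒ exp(X3) = 0
Π_1 = X1^-1 · X2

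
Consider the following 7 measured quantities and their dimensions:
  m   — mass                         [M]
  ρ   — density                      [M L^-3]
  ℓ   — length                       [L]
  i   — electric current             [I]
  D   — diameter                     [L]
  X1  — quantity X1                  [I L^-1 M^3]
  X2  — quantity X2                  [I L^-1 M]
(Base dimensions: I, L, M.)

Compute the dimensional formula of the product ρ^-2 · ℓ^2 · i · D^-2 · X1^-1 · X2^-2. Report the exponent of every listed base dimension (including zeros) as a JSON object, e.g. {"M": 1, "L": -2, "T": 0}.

Dimensional matrix (I×L×M by m×ρ×ℓ×i×D×X1×X2):
  I: [ 0  0  0  1  0  1  1]
  L: [ 0 -3  1  0  1 -1 -1]
  M: [ 1  1  0  0  0  3  1]
  [I]: (-2)·0+(2)·0+(1)·1+(-2)·0+(-1)·1+(-2)·1 = -2
  [L]: (-2)·-3+(2)·1+(1)·0+(-2)·1+(-1)·-1+(-2)·-1 = 9
  [M]: (-2)·1+(2)·0+(1)·0+(-2)·0+(-1)·3+(-2)·1 = -7
⇒ I^-2 L^9 M^-7

{"I": -2, "L": 9, "M": -7}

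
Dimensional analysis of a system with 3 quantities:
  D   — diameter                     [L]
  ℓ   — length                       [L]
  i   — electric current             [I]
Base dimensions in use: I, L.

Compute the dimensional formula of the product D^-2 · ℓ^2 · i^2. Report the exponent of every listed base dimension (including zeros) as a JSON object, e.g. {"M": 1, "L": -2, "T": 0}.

Exponent matrix [I,L] × [D,ℓ,i]:
  I: [ 0  0  1]
  L: [ 1  1  0]
  [I]: (-2)·0+(2)·0+(2)·1 = 2
  [L]: (-2)·1+(2)·1+(2)·0 = 0
⇒ I^2

{"I": 2, "L": 0}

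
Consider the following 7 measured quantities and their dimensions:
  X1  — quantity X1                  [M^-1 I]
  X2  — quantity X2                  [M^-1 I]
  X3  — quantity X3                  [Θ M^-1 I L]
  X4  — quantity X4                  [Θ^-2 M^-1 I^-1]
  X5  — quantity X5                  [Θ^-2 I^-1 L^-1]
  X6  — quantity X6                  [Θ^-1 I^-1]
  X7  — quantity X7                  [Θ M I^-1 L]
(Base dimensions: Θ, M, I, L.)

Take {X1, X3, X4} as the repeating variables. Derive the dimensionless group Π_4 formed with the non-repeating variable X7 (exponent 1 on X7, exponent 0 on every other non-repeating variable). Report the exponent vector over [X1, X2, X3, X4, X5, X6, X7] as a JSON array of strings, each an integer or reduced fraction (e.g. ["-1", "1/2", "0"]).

["2", "0", "-1", "0", "0", "0", "1"]

Dimensional matrix (Θ×M×I×L by X1×X2×X3×X4×X5×X6×X7):
  Θ: [ 0  0  1 -2 -2 -1  1]
  M: [-1 -1 -1 -1  0  0  1]
  I: [ 1  1  1 -1 -1 -1 -1]
  L: [ 0  0  1  0 -1  0  1]
Row reduction gives pivot columns X1,X3,X4; rank = 3
Repeat: X1,X3,X4; free: X2,X5,X6,X7
RREF:
  r0: [   1    1    0    0  1/2 -1/2   -2]
  r1: [   0    0    1    0   -1    0    1]
  r2: [   0    0    0    1  1/2  1/2    0]
  r3: [   0    0    0    0    0    0    0]
Fix exponent of X7 at 1, X2 at 0, X5 at 0, X6 at 0; solve each RREF row for its pivot's exponent:
  r0: exp(X1) + (-2)·1 = 0 ⇒ exp(X1) = 2
  r1: exp(X3) + (1)·1 = 0 ⇒ exp(X3) = -1
  r2: exp(X4) + (0)·1 = 0 ⇒ exp(X4) = 0
Π_4 = X1^2 · X3^-1 · X7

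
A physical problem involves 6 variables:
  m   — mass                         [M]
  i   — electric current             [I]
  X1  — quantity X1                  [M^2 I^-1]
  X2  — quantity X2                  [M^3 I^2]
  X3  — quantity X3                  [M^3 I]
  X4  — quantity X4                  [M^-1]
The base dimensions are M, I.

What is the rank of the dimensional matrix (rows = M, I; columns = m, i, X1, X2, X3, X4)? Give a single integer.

Exponent matrix [M,I] × [m,i,X1,X2,X3,X4]:
  M: [ 1  0  2  3  3 -1]
  I: [ 0  1 -1  2  1  0]
Row reduction gives pivot columns m,i; rank = 2

2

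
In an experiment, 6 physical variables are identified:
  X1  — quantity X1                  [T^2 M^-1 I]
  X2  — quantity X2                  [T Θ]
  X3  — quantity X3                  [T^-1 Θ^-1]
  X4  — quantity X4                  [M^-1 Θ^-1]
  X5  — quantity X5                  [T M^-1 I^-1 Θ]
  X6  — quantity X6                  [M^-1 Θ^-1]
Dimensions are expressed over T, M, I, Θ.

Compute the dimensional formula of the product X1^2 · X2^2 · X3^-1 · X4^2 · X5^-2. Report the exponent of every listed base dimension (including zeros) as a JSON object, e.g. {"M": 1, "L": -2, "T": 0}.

Exponent matrix [T,M,I,Θ] × [X1,X2,X3,X4,X5,X6]:
  T: [ 2  1 -1  0  1  0]
  M: [-1  0  0 -1 -1 -1]
  I: [ 1  0  0  0 -1  0]
  Θ: [ 0  1 -1 -1  1 -1]
  [T]: (2)·2+(2)·1+(-1)·-1+(2)·0+(-2)·1 = 5
  [M]: (2)·-1+(2)·0+(-1)·0+(2)·-1+(-2)·-1 = -2
  [I]: (2)·1+(2)·0+(-1)·0+(2)·0+(-2)·-1 = 4
  [Θ]: (2)·0+(2)·1+(-1)·-1+(2)·-1+(-2)·1 = -1
⇒ T^5 M^-2 I^4 Θ^-1

{"T": 5, "M": -2, "I": 4, "Θ": -1}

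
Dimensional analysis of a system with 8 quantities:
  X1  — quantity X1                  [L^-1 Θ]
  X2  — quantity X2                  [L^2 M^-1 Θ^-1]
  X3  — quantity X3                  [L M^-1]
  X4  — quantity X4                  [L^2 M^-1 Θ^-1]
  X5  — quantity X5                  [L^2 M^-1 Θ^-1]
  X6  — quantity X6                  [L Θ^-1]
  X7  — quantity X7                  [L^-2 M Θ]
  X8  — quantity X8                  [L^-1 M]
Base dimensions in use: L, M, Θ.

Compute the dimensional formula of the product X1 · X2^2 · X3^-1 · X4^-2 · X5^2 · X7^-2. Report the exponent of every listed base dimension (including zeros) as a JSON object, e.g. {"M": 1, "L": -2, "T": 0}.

Exponent matrix [L,M,Θ] × [X1,X2,X3,X4,X5,X6,X7,X8]:
  L: [-1  2  1  2  2  1 -2 -1]
  M: [ 0 -1 -1 -1 -1  0  1  1]
  Θ: [ 1 -1  0 -1 -1 -1  1  0]
  [L]: (1)·-1+(2)·2+(-1)·1+(-2)·2+(2)·2+(-2)·-2 = 6
  [M]: (1)·0+(2)·-1+(-1)·-1+(-2)·-1+(2)·-1+(-2)·1 = -3
  [Θ]: (1)·1+(2)·-1+(-1)·0+(-2)·-1+(2)·-1+(-2)·1 = -3
⇒ L^6 M^-3 Θ^-3

{"L": 6, "M": -3, "Θ": -3}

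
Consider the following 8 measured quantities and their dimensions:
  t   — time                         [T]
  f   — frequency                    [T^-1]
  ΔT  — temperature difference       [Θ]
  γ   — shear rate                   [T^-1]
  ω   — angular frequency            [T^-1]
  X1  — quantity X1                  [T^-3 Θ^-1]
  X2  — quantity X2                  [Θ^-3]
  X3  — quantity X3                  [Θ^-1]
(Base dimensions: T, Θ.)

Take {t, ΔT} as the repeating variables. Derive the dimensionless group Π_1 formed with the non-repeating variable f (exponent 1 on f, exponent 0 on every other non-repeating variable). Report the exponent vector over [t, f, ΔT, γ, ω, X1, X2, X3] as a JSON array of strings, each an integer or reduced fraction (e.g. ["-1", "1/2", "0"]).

Exponent matrix [T,Θ] × [t,f,ΔT,γ,ω,X1,X2,X3]:
  T: [ 1 -1  0 -1 -1 -3  0  0]
  Θ: [ 0  0  1  0  0 -1 -3 -1]
Row reduction gives pivot columns t,ΔT; rank = 2
Repeat: t,ΔT; free: f,γ,ω,X1,X2,X3
RREF:
  r0: [   1   -1    0   -1   -1   -3    0    0]
  r1: [   0    0    1    0    0   -1   -3   -1]
Fix exponent of f at 1, γ at 0, ω at 0, X1 at 0, X2 at 0, X3 at 0; solve each RREF row for its pivot's exponent:
  r0: exp(t) + (-1)·1 = 0 ⇒ exp(t) = 1
  r1: exp(ΔT) + (0)·1 = 0 ⇒ exp(ΔT) = 0
Π_1 = t · f

["1", "1", "0", "0", "0", "0", "0", "0"]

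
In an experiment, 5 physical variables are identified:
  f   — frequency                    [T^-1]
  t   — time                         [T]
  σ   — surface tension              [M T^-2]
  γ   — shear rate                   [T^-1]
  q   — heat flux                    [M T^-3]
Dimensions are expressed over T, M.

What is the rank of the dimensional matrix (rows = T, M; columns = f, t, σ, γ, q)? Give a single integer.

Exponent matrix [T,M] × [f,t,σ,γ,q]:
  T: [-1  1 -2 -1 -3]
  M: [ 0  0  1  0  1]
Row reduction gives pivot columns f,σ; rank = 2

2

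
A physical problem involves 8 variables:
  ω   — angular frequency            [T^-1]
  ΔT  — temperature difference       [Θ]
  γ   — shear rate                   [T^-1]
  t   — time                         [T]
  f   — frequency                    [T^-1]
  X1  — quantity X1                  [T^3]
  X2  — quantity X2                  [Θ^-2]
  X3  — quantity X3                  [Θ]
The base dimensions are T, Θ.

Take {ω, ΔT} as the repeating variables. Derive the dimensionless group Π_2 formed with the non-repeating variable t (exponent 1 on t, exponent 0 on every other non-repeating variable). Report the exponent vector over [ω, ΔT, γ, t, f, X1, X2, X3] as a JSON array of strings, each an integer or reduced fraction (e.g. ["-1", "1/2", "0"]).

Exponent matrix [T,Θ] × [ω,ΔT,γ,t,f,X1,X2,X3]:
  T: [-1  0 -1  1 -1  3  0  0]
  Θ: [ 0  1  0  0  0  0 -2  1]
RREF → pivots at {ω,ΔT} ⇒ r = 2
Repeat: ω,ΔT; free: γ,t,f,X1,X2,X3
RREF:
  r0: [   1    0    1   -1    1   -3    0    0]
  r1: [   0    1    0    0    0    0   -2    1]
Fix exponent of t at 1, γ at 0, f at 0, X1 at 0, X2 at 0, X3 at 0; solve each RREF row for its pivot's exponent:
  r0: exp(ω) + (-1)·1 = 0 ⇒ exp(ω) = 1
  r1: exp(ΔT) + (0)·1 = 0 ⇒ exp(ΔT) = 0
Π_2 = ω · t

["1", "0", "0", "1", "0", "0", "0", "0"]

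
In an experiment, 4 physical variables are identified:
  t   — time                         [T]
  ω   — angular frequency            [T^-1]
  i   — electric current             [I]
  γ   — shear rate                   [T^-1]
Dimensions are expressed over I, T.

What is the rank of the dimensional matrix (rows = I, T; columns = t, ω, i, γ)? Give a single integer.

2

Dimensional matrix (I×T by t×ω×i×γ):
  I: [ 0  0  1  0]
  T: [ 1 -1  0 -1]
Row reduction gives pivot columns t,i; rank = 2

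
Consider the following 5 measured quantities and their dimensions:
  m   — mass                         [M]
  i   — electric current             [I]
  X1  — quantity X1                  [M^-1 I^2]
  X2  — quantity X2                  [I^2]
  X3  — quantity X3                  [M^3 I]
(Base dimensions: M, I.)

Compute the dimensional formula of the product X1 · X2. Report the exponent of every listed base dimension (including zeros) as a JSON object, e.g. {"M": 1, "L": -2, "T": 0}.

Write exponents as rows M,I / cols m,i,X1,X2,X3:
  M: [ 1  0 -1  0  3]
  I: [ 0  1  2  2  1]
  [M]: (1)·-1+(1)·0 = -1
  [I]: (1)·2+(1)·2 = 4
⇒ M^-1 I^4

{"M": -1, "I": 4}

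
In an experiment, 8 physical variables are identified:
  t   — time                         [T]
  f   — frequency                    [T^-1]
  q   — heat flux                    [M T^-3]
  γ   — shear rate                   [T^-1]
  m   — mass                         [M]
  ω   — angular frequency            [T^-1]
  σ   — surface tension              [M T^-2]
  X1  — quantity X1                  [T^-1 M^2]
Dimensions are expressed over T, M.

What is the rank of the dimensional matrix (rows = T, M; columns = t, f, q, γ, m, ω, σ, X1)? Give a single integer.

2

Dimensional matrix (T×M by t×f×q×γ×m×ω×σ×X1):
  T: [ 1 -1 -3 -1  0 -1 -2 -1]
  M: [ 0  0  1  0  1  0  1  2]
Row reduction gives pivot columns t,q; rank = 2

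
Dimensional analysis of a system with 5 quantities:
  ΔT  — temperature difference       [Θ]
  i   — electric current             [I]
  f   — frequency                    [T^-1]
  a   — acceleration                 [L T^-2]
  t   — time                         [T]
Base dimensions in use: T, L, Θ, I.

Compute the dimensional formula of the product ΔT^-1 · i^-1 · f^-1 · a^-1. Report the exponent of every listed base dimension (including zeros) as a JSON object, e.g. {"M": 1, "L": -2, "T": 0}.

Exponent matrix [T,L,Θ,I] × [ΔT,i,f,a,t]:
  T: [ 0  0 -1 -2  1]
  L: [ 0  0  0  1  0]
  Θ: [ 1  0  0  0  0]
  I: [ 0  1  0  0  0]
  [T]: (-1)·0+(-1)·0+(-1)·-1+(-1)·-2 = 3
  [L]: (-1)·0+(-1)·0+(-1)·0+(-1)·1 = -1
  [Θ]: (-1)·1+(-1)·0+(-1)·0+(-1)·0 = -1
  [I]: (-1)·0+(-1)·1+(-1)·0+(-1)·0 = -1
⇒ T^3 L^-1 Θ^-1 I^-1

{"T": 3, "L": -1, "Θ": -1, "I": -1}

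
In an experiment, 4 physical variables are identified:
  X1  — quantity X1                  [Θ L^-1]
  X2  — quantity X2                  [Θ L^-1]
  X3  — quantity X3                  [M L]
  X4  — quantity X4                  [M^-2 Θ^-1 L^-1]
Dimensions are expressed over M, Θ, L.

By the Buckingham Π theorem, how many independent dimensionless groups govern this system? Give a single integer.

Write exponents as rows M,Θ,L / cols X1,X2,X3,X4:
  M: [ 0  0  1 -2]
  Θ: [ 1  1  0 -1]
  L: [-1 -1  1 -1]
Row reduction gives pivot columns X1,X3; rank = 2
Π count = n − r = 4 − 2 = 2

2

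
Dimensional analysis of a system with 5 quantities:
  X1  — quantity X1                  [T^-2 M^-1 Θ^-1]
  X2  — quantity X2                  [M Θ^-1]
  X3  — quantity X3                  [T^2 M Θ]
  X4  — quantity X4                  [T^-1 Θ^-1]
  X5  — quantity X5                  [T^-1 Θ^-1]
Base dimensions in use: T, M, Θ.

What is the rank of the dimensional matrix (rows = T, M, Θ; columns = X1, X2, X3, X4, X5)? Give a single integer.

2

Dimensional matrix (T×M×Θ by X1×X2×X3×X4×X5):
  T: [-2  0  2 -1 -1]
  M: [-1  1  1  0  0]
  Θ: [-1 -1  1 -1 -1]
RREF → pivots at {X1,X2} ⇒ r = 2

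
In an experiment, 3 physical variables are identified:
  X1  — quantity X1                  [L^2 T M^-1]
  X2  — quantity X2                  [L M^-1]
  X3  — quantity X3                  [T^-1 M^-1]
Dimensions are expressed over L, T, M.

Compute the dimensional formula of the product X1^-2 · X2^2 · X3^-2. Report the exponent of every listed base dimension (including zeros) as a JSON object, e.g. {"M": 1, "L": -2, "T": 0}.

{"L": -2, "T": 0, "M": 2}

Dimensional matrix (L×T×M by X1×X2×X3):
  L: [ 2  1  0]
  T: [ 1  0 -1]
  M: [-1 -1 -1]
  [L]: (-2)·2+(2)·1+(-2)·0 = -2
  [T]: (-2)·1+(2)·0+(-2)·-1 = 0
  [M]: (-2)·-1+(2)·-1+(-2)·-1 = 2
⇒ L^-2 M^2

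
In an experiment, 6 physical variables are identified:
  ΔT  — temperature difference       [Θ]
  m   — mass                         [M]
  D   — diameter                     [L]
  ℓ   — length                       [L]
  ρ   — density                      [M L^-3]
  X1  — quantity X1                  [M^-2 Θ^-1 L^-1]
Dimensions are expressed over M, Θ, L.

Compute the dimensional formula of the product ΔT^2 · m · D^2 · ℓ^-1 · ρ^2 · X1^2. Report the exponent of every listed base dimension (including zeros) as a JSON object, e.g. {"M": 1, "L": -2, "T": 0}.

{"M": -1, "Θ": 0, "L": -7}

Write exponents as rows M,Θ,L / cols ΔT,m,D,ℓ,ρ,X1:
  M: [ 0  1  0  0  1 -2]
  Θ: [ 1  0  0  0  0 -1]
  L: [ 0  0  1  1 -3 -1]
  [M]: (2)·0+(1)·1+(2)·0+(-1)·0+(2)·1+(2)·-2 = -1
  [Θ]: (2)·1+(1)·0+(2)·0+(-1)·0+(2)·0+(2)·-1 = 0
  [L]: (2)·0+(1)·0+(2)·1+(-1)·1+(2)·-3+(2)·-1 = -7
⇒ M^-1 L^-7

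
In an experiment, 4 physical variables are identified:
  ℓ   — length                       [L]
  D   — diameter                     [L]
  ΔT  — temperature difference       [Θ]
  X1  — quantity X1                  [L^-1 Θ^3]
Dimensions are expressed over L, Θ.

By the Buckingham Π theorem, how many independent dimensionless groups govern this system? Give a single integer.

2

Exponent matrix [L,Θ] × [ℓ,D,ΔT,X1]:
  L: [ 1  1  0 -1]
  Θ: [ 0  0  1  3]
Echelon form has 2 nonzero rows (pivots: ℓ,ΔT)
4 vars − rank 2 = 2 Π groups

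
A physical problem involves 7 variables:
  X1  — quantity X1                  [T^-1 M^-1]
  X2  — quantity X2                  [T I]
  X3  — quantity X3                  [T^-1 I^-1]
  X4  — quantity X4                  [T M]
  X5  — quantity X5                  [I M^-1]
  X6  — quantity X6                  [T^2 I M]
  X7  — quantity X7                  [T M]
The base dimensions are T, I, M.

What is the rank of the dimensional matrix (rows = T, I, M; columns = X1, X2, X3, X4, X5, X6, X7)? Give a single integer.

2

Dimensional matrix (T×I×M by X1×X2×X3×X4×X5×X6×X7):
  T: [-1  1 -1  1  0  2  1]
  I: [ 0  1 -1  0  1  1  0]
  M: [-1  0  0  1 -1  1  1]
RREF → pivots at {X1,X2} ⇒ r = 2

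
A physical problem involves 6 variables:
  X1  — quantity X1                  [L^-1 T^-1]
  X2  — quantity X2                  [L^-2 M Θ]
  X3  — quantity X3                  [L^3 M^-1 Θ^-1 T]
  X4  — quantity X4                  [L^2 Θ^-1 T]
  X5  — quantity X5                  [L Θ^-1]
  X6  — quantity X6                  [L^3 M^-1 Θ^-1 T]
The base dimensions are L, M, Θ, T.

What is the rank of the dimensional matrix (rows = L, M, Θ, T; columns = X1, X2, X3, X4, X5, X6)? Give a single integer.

Dimensional matrix (L×M×Θ×T by X1×X2×X3×X4×X5×X6):
  L: [-1 -2  3  2  1  3]
  M: [ 0  1 -1  0  0 -1]
  Θ: [ 0  1 -1 -1 -1 -1]
  T: [-1  0  1  1  0  1]
RREF → pivots at {X1,X2,X4} ⇒ r = 3

3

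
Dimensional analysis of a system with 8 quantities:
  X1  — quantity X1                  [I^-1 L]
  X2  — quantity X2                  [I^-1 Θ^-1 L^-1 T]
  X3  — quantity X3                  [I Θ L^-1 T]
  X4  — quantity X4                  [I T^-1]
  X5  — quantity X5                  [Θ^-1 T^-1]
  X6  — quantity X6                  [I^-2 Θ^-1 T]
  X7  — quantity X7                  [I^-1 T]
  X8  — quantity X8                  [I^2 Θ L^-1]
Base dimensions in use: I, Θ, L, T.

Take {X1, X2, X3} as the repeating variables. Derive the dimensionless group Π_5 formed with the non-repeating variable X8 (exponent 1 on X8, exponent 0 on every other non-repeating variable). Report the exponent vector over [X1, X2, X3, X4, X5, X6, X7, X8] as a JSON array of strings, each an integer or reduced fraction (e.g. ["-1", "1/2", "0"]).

Exponent matrix [I,Θ,L,T] × [X1,X2,X3,X4,X5,X6,X7,X8]:
  I: [-1 -1  1  1  0 -2 -1  2]
  Θ: [ 0 -1  1  0 -1 -1  0  1]
  L: [ 1 -1 -1  0  0  0  0 -1]
  T: [ 0  1  1 -1 -1  1  1  0]
Echelon form has 3 nonzero rows (pivots: X1,X2,X3)
Pivot set = {X1,X2,X3}, free = {X4,X5,X6,X7,X8}
RREF:
  r0: [   1    0    0   -1   -1    1    1   -1]
  r1: [   0    1    0 -1/2    0    1  1/2 -1/2]
  r2: [   0    0    1 -1/2   -1    0  1/2  1/2]
  r3: [   0    0    0    0    0    0    0    0]
Fix exponent of X8 at 1, X4 at 0, X5 at 0, X6 at 0, X7 at 0; solve each RREF row for its pivot's exponent:
  r0: exp(X1) + (-1)·1 = 0 ⇒ exp(X1) = 1
  r1: exp(X2) + (-1/2)·1 = 0 ⇒ exp(X2) = 1/2
  r2: exp(X3) + (1/2)·1 = 0 ⇒ exp(X3) = -1/2
Π_5 = X1 · X2^(1/2) · X3^(-1/2) · X8

["1", "1/2", "-1/2", "0", "0", "0", "0", "1"]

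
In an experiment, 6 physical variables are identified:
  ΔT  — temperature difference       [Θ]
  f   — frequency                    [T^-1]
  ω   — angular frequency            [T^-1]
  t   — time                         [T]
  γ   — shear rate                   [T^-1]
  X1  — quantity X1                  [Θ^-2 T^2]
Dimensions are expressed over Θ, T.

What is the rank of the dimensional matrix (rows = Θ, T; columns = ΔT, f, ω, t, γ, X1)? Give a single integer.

Dimensional matrix (Θ×T by ΔT×f×ω×t×γ×X1):
  Θ: [ 1  0  0  0  0 -2]
  T: [ 0 -1 -1  1 -1  2]
Row reduction gives pivot columns ΔT,f; rank = 2

2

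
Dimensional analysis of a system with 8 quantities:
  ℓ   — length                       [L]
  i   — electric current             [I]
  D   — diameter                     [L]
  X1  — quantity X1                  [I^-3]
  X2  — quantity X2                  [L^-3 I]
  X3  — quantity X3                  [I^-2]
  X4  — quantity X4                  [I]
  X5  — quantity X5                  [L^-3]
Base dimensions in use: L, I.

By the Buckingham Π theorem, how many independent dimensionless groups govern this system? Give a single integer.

6

Write exponents as rows L,I / cols ℓ,i,D,X1,X2,X3,X4,X5:
  L: [ 1  0  1  0 -3  0  0 -3]
  I: [ 0  1  0 -3  1 -2  1  0]
RREF → pivots at {ℓ,i} ⇒ r = 2
Π count = n − r = 8 − 2 = 6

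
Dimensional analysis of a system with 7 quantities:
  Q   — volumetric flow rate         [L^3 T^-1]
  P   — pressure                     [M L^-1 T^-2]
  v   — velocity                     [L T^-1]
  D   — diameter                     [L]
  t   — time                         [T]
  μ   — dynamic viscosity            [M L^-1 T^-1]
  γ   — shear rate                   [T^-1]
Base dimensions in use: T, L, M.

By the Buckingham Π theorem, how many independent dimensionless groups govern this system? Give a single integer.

4

Exponent matrix [T,L,M] × [Q,P,v,D,t,μ,γ]:
  T: [-1 -2 -1  0  1 -1 -1]
  L: [ 3 -1  1  1  0 -1  0]
  M: [ 0  1  0  0  0  1  0]
Echelon form has 3 nonzero rows (pivots: Q,P,v)
Π count = n − r = 7 − 3 = 4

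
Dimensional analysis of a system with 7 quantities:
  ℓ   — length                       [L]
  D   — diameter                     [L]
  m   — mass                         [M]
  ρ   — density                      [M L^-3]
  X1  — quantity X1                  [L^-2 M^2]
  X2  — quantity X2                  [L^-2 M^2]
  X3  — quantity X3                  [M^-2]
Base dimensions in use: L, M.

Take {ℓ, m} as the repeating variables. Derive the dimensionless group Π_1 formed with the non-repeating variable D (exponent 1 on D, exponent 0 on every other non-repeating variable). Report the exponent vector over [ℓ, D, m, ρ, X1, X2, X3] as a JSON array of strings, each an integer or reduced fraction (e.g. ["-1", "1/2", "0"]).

["-1", "1", "0", "0", "0", "0", "0"]

Exponent matrix [L,M] × [ℓ,D,m,ρ,X1,X2,X3]:
  L: [ 1  1  0 -3 -2 -2  0]
  M: [ 0  0  1  1  2  2 -2]
RREF → pivots at {ℓ,m} ⇒ r = 2
Pivot set = {ℓ,m}, free = {D,ρ,X1,X2,X3}
RREF:
  r0: [   1    1    0   -3   -2   -2    0]
  r1: [   0    0    1    1    2    2   -2]
Fix exponent of D at 1, ρ at 0, X1 at 0, X2 at 0, X3 at 0; solve each RREF row for its pivot's exponent:
  r0: exp(ℓ) + (1)·1 = 0 ⇒ exp(ℓ) = -1
  r1: exp(m) + (0)·1 = 0 ⇒ exp(m) = 0
Π_1 = ℓ^-1 · D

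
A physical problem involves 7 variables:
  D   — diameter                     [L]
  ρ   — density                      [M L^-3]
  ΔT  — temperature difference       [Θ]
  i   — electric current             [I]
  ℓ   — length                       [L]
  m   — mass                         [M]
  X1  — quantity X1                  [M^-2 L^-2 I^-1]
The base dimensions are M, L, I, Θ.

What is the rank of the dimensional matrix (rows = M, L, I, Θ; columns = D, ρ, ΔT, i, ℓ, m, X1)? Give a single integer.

4

Exponent matrix [M,L,I,Θ] × [D,ρ,ΔT,i,ℓ,m,X1]:
  M: [ 0  1  0  0  0  1 -2]
  L: [ 1 -3  0  0  1  0 -2]
  I: [ 0  0  0  1  0  0 -1]
  Θ: [ 0  0  1  0  0  0  0]
Row reduction gives pivot columns D,ρ,ΔT,i; rank = 4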